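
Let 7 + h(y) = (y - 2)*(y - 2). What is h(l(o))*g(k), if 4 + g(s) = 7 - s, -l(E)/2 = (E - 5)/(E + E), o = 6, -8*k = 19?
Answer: -3569/288 ≈ -12.392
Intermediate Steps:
k = -19/8 (k = -⅛*19 = -19/8 ≈ -2.3750)
l(E) = -(-5 + E)/E (l(E) = -2*(E - 5)/(E + E) = -2*(-5 + E)/(2*E) = -2*(-5 + E)*1/(2*E) = -(-5 + E)/E)
g(s) = 3 - s (g(s) = -4 + (7 - s) = 3 - s)
h(y) = -7 + (-2 + y)² (h(y) = -7 + (y - 2)*(y - 2) = -7 + (-2 + y)*(-2 + y) = -7 + (-2 + y)²)
h(l(o))*g(k) = (-7 + (-2 + (5 - 1*6)/6)²)*(3 - 1*(-19/8)) = (-7 + (-2 + (5 - 6)/6)²)*(3 + 19/8) = (-7 + (-2 + (⅙)*(-1))²)*(43/8) = (-7 + (-2 - ⅙)²)*(43/8) = (-7 + (-13/6)²)*(43/8) = (-7 + 169/36)*(43/8) = -83/36*43/8 = -3569/288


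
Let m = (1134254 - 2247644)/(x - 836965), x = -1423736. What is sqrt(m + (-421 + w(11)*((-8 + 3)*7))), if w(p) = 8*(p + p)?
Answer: I*sqrt(415203133606711)/251189 ≈ 81.12*I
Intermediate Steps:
w(p) = 16*p (w(p) = 8*(2*p) = 16*p)
m = 123710/251189 (m = (1134254 - 2247644)/(-1423736 - 836965) = -1113390/(-2260701) = -1113390*(-1/2260701) = 123710/251189 ≈ 0.49250)
sqrt(m + (-421 + w(11)*((-8 + 3)*7))) = sqrt(123710/251189 + (-421 + (16*11)*((-8 + 3)*7))) = sqrt(123710/251189 + (-421 + 176*(-5*7))) = sqrt(123710/251189 + (-421 + 176*(-35))) = sqrt(123710/251189 + (-421 - 6160)) = sqrt(123710/251189 - 6581) = sqrt(-1652951099/251189) = I*sqrt(415203133606711)/251189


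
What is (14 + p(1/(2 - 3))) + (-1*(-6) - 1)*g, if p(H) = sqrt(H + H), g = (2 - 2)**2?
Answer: 14 + I*sqrt(2) ≈ 14.0 + 1.4142*I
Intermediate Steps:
g = 0 (g = 0**2 = 0)
p(H) = sqrt(2)*sqrt(H) (p(H) = sqrt(2*H) = sqrt(2)*sqrt(H))
(14 + p(1/(2 - 3))) + (-1*(-6) - 1)*g = (14 + sqrt(2)*sqrt(1/(2 - 3))) + (-1*(-6) - 1)*0 = (14 + sqrt(2)*sqrt(1/(-1))) + (6 - 1)*0 = (14 + sqrt(2)*sqrt(-1)) + 5*0 = (14 + sqrt(2)*I) + 0 = (14 + I*sqrt(2)) + 0 = 14 + I*sqrt(2)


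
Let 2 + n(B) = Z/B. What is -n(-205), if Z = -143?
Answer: 267/205 ≈ 1.3024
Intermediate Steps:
n(B) = -2 - 143/B
-n(-205) = -(-2 - 143/(-205)) = -(-2 - 143*(-1/205)) = -(-2 + 143/205) = -1*(-267/205) = 267/205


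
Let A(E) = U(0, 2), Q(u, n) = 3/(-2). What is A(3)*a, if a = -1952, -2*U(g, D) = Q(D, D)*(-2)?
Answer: 2928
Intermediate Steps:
Q(u, n) = -3/2 (Q(u, n) = 3*(-½) = -3/2)
U(g, D) = -3/2 (U(g, D) = -(-3)*(-2)/4 = -½*3 = -3/2)
A(E) = -3/2
A(3)*a = -3/2*(-1952) = 2928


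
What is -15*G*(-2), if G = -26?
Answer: -780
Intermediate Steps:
-15*G*(-2) = -15*(-26)*(-2) = 390*(-2) = -780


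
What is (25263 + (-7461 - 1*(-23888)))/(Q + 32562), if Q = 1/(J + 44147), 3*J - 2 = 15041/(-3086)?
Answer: 8519436068165/6654110756646 ≈ 1.2803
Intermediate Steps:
J = -8869/9258 (J = ⅔ + (15041/(-3086))/3 = ⅔ + (15041*(-1/3086))/3 = ⅔ + (⅓)*(-15041/3086) = ⅔ - 15041/9258 = -8869/9258 ≈ -0.95798)
Q = 9258/408704057 (Q = 1/(-8869/9258 + 44147) = 1/(408704057/9258) = 9258/408704057 ≈ 2.2652e-5)
(25263 + (-7461 - 1*(-23888)))/(Q + 32562) = (25263 + (-7461 - 1*(-23888)))/(9258/408704057 + 32562) = (25263 + (-7461 + 23888))/(13308221513292/408704057) = (25263 + 16427)*(408704057/13308221513292) = 41690*(408704057/13308221513292) = 8519436068165/6654110756646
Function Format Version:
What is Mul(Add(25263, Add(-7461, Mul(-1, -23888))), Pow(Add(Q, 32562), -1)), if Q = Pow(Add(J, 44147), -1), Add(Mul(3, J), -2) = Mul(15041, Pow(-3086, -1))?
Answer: Rational(8519436068165, 6654110756646) ≈ 1.2803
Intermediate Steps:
J = Rational(-8869, 9258) (J = Add(Rational(2, 3), Mul(Rational(1, 3), Mul(15041, Pow(-3086, -1)))) = Add(Rational(2, 3), Mul(Rational(1, 3), Mul(15041, Rational(-1, 3086)))) = Add(Rational(2, 3), Mul(Rational(1, 3), Rational(-15041, 3086))) = Add(Rational(2, 3), Rational(-15041, 9258)) = Rational(-8869, 9258) ≈ -0.95798)
Q = Rational(9258, 408704057) (Q = Pow(Add(Rational(-8869, 9258), 44147), -1) = Pow(Rational(408704057, 9258), -1) = Rational(9258, 408704057) ≈ 2.2652e-5)
Mul(Add(25263, Add(-7461, Mul(-1, -23888))), Pow(Add(Q, 32562), -1)) = Mul(Add(25263, Add(-7461, Mul(-1, -23888))), Pow(Add(Rational(9258, 408704057), 32562), -1)) = Mul(Add(25263, Add(-7461, 23888)), Pow(Rational(13308221513292, 408704057), -1)) = Mul(Add(25263, 16427), Rational(408704057, 13308221513292)) = Mul(41690, Rational(408704057, 13308221513292)) = Rational(8519436068165, 6654110756646)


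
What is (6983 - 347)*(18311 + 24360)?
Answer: 283164756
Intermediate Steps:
(6983 - 347)*(18311 + 24360) = 6636*42671 = 283164756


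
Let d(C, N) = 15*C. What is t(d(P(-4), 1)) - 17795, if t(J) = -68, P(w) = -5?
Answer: -17863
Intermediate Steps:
t(d(P(-4), 1)) - 17795 = -68 - 17795 = -17863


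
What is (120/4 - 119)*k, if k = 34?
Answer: -3026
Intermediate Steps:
(120/4 - 119)*k = (120/4 - 119)*34 = (120*(¼) - 119)*34 = (30 - 119)*34 = -89*34 = -3026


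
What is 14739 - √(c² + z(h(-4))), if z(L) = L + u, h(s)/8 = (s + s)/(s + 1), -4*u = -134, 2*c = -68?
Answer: 14739 - √43590/6 ≈ 14704.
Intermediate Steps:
c = -34 (c = (½)*(-68) = -34)
u = 67/2 (u = -¼*(-134) = 67/2 ≈ 33.500)
h(s) = 16*s/(1 + s) (h(s) = 8*((s + s)/(s + 1)) = 8*((2*s)/(1 + s)) = 8*(2*s/(1 + s)) = 16*s/(1 + s))
z(L) = 67/2 + L (z(L) = L + 67/2 = 67/2 + L)
14739 - √(c² + z(h(-4))) = 14739 - √((-34)² + (67/2 + 16*(-4)/(1 - 4))) = 14739 - √(1156 + (67/2 + 16*(-4)/(-3))) = 14739 - √(1156 + (67/2 + 16*(-4)*(-⅓))) = 14739 - √(1156 + (67/2 + 64/3)) = 14739 - √(1156 + 329/6) = 14739 - √(7265/6) = 14739 - √43590/6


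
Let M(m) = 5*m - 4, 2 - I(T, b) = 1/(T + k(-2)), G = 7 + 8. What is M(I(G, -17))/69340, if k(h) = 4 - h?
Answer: 121/1456140 ≈ 8.3096e-5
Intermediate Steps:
G = 15
I(T, b) = 2 - 1/(6 + T) (I(T, b) = 2 - 1/(T + (4 - 1*(-2))) = 2 - 1/(T + (4 + 2)) = 2 - 1/(T + 6) = 2 - 1/(6 + T))
M(m) = -4 + 5*m
M(I(G, -17))/69340 = (-4 + 5*((11 + 2*15)/(6 + 15)))/69340 = (-4 + 5*((11 + 30)/21))*(1/69340) = (-4 + 5*((1/21)*41))*(1/69340) = (-4 + 5*(41/21))*(1/69340) = (-4 + 205/21)*(1/69340) = (121/21)*(1/69340) = 121/1456140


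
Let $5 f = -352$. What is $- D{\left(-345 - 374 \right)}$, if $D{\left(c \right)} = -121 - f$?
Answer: $\frac{253}{5} \approx 50.6$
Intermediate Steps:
$f = - \frac{352}{5}$ ($f = \frac{1}{5} \left(-352\right) = - \frac{352}{5} \approx -70.4$)
$D{\left(c \right)} = - \frac{253}{5}$ ($D{\left(c \right)} = -121 - - \frac{352}{5} = -121 + \frac{352}{5} = - \frac{253}{5}$)
$- D{\left(-345 - 374 \right)} = \left(-1\right) \left(- \frac{253}{5}\right) = \frac{253}{5}$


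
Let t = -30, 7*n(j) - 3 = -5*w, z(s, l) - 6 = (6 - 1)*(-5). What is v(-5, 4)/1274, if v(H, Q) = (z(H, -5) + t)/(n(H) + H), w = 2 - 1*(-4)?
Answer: 7/1612 ≈ 0.0043424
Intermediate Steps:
w = 6 (w = 2 + 4 = 6)
z(s, l) = -19 (z(s, l) = 6 + (6 - 1)*(-5) = 6 + 5*(-5) = 6 - 25 = -19)
n(j) = -27/7 (n(j) = 3/7 + (-5*6)/7 = 3/7 + (⅐)*(-30) = 3/7 - 30/7 = -27/7)
v(H, Q) = -49/(-27/7 + H) (v(H, Q) = (-19 - 30)/(-27/7 + H) = -49/(-27/7 + H))
v(-5, 4)/1274 = -343/(-27 + 7*(-5))/1274 = -343/(-27 - 35)*(1/1274) = -343/(-62)*(1/1274) = -343*(-1/62)*(1/1274) = (343/62)*(1/1274) = 7/1612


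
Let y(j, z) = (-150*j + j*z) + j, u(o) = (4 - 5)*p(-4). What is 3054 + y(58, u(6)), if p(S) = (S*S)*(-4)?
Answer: -1876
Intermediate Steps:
p(S) = -4*S² (p(S) = S²*(-4) = -4*S²)
u(o) = 64 (u(o) = (4 - 5)*(-4*(-4)²) = -(-4)*16 = -1*(-64) = 64)
y(j, z) = -149*j + j*z
3054 + y(58, u(6)) = 3054 + 58*(-149 + 64) = 3054 + 58*(-85) = 3054 - 4930 = -1876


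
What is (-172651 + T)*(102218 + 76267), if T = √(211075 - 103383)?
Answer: -30815613735 + 356970*√26923 ≈ -3.0757e+10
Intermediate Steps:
T = 2*√26923 (T = √107692 = 2*√26923 ≈ 328.16)
(-172651 + T)*(102218 + 76267) = (-172651 + 2*√26923)*(102218 + 76267) = (-172651 + 2*√26923)*178485 = -30815613735 + 356970*√26923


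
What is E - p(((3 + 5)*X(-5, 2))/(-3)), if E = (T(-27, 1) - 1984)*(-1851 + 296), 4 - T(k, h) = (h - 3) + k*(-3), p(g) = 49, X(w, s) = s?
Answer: 3201696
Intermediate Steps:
T(k, h) = 7 - h + 3*k (T(k, h) = 4 - ((h - 3) + k*(-3)) = 4 - ((-3 + h) - 3*k) = 4 - (-3 + h - 3*k) = 4 + (3 - h + 3*k) = 7 - h + 3*k)
E = 3201745 (E = ((7 - 1*1 + 3*(-27)) - 1984)*(-1851 + 296) = ((7 - 1 - 81) - 1984)*(-1555) = (-75 - 1984)*(-1555) = -2059*(-1555) = 3201745)
E - p(((3 + 5)*X(-5, 2))/(-3)) = 3201745 - 1*49 = 3201745 - 49 = 3201696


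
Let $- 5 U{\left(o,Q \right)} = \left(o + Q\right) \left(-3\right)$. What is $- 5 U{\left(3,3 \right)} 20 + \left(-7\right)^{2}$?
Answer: $-311$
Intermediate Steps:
$U{\left(o,Q \right)} = \frac{3 Q}{5} + \frac{3 o}{5}$ ($U{\left(o,Q \right)} = - \frac{\left(o + Q\right) \left(-3\right)}{5} = - \frac{\left(Q + o\right) \left(-3\right)}{5} = - \frac{- 3 Q - 3 o}{5} = \frac{3 Q}{5} + \frac{3 o}{5}$)
$- 5 U{\left(3,3 \right)} 20 + \left(-7\right)^{2} = - 5 \left(\frac{3}{5} \cdot 3 + \frac{3}{5} \cdot 3\right) 20 + \left(-7\right)^{2} = - 5 \left(\frac{9}{5} + \frac{9}{5}\right) 20 + 49 = \left(-5\right) \frac{18}{5} \cdot 20 + 49 = \left(-18\right) 20 + 49 = -360 + 49 = -311$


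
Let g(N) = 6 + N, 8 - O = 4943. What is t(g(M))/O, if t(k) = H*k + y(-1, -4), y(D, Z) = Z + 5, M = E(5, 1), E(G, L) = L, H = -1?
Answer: 2/1645 ≈ 0.0012158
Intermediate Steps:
M = 1
O = -4935 (O = 8 - 1*4943 = 8 - 4943 = -4935)
y(D, Z) = 5 + Z
t(k) = 1 - k (t(k) = -k + (5 - 4) = -k + 1 = 1 - k)
t(g(M))/O = (1 - (6 + 1))/(-4935) = (1 - 1*7)*(-1/4935) = (1 - 7)*(-1/4935) = -6*(-1/4935) = 2/1645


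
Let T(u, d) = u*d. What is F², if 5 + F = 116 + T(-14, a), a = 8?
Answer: 1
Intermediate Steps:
T(u, d) = d*u
F = -1 (F = -5 + (116 + 8*(-14)) = -5 + (116 - 112) = -5 + 4 = -1)
F² = (-1)² = 1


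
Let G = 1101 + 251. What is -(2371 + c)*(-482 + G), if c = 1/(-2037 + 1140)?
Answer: -616767940/299 ≈ -2.0628e+6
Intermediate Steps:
c = -1/897 (c = 1/(-897) = -1/897 ≈ -0.0011148)
G = 1352
-(2371 + c)*(-482 + G) = -(2371 - 1/897)*(-482 + 1352) = -2126786*870/897 = -1*616767940/299 = -616767940/299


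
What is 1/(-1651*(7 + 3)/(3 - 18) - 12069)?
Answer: -3/32905 ≈ -9.1172e-5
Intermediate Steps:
1/(-1651*(7 + 3)/(3 - 18) - 12069) = 1/(-16510/(-15) - 12069) = 1/(-16510*(-1)/15 - 12069) = 1/(-1651*(-⅔) - 12069) = 1/(3302/3 - 12069) = 1/(-32905/3) = -3/32905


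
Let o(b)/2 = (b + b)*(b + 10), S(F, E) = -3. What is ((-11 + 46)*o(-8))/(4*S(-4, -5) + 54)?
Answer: -160/3 ≈ -53.333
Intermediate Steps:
o(b) = 4*b*(10 + b) (o(b) = 2*((b + b)*(b + 10)) = 2*((2*b)*(10 + b)) = 2*(2*b*(10 + b)) = 4*b*(10 + b))
((-11 + 46)*o(-8))/(4*S(-4, -5) + 54) = ((-11 + 46)*(4*(-8)*(10 - 8)))/(4*(-3) + 54) = (35*(4*(-8)*2))/(-12 + 54) = (35*(-64))/42 = -2240*1/42 = -160/3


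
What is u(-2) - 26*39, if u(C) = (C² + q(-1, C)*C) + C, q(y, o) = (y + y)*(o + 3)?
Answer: -1008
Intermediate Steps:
q(y, o) = 2*y*(3 + o) (q(y, o) = (2*y)*(3 + o) = 2*y*(3 + o))
u(C) = C + C² + C*(-6 - 2*C) (u(C) = (C² + (2*(-1)*(3 + C))*C) + C = (C² + (-6 - 2*C)*C) + C = (C² + C*(-6 - 2*C)) + C = C + C² + C*(-6 - 2*C))
u(-2) - 26*39 = -2*(-5 - 1*(-2)) - 26*39 = -2*(-5 + 2) - 1014 = -2*(-3) - 1014 = 6 - 1014 = -1008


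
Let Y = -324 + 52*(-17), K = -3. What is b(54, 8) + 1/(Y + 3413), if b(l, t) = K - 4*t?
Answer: -77174/2205 ≈ -35.000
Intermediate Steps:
b(l, t) = -3 - 4*t
Y = -1208 (Y = -324 - 884 = -1208)
b(54, 8) + 1/(Y + 3413) = (-3 - 4*8) + 1/(-1208 + 3413) = (-3 - 32) + 1/2205 = -35 + 1/2205 = -77174/2205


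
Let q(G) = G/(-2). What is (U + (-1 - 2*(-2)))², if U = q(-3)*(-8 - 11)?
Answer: 2601/4 ≈ 650.25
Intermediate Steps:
q(G) = -G/2 (q(G) = G*(-½) = -G/2)
U = -57/2 (U = (-½*(-3))*(-8 - 11) = (3/2)*(-19) = -57/2 ≈ -28.500)
(U + (-1 - 2*(-2)))² = (-57/2 + (-1 - 2*(-2)))² = (-57/2 + (-1 + 4))² = (-57/2 + 3)² = (-51/2)² = 2601/4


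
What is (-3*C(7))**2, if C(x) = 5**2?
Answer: 5625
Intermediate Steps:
C(x) = 25
(-3*C(7))**2 = (-3*25)**2 = (-75)**2 = 5625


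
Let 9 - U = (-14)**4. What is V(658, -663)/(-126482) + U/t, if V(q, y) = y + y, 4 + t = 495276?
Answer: -2100531751/31321496552 ≈ -0.067064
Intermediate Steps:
t = 495272 (t = -4 + 495276 = 495272)
V(q, y) = 2*y
U = -38407 (U = 9 - 1*(-14)**4 = 9 - 1*38416 = 9 - 38416 = -38407)
V(658, -663)/(-126482) + U/t = (2*(-663))/(-126482) - 38407/495272 = -1326*(-1/126482) - 38407*1/495272 = 663/63241 - 38407/495272 = -2100531751/31321496552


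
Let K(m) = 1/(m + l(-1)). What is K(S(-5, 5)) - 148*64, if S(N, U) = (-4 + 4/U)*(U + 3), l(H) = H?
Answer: -1259781/133 ≈ -9472.0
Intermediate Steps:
S(N, U) = (-4 + 4/U)*(3 + U)
K(m) = 1/(-1 + m) (K(m) = 1/(m - 1) = 1/(-1 + m))
K(S(-5, 5)) - 148*64 = 1/(-1 + (-8 - 4*5 + 12/5)) - 148*64 = 1/(-1 + (-8 - 20 + 12*(⅕))) - 9472 = 1/(-1 + (-8 - 20 + 12/5)) - 9472 = 1/(-1 - 128/5) - 9472 = 1/(-133/5) - 9472 = -5/133 - 9472 = -1259781/133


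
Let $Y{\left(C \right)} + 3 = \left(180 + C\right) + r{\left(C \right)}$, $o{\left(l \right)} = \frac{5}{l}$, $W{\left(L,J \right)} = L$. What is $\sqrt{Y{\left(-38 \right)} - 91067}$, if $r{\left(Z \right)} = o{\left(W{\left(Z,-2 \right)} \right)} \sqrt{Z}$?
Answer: $\frac{\sqrt{-131300032 - 190 i \sqrt{38}}}{38} \approx 0.0013449 - 301.54 i$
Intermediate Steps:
$r{\left(Z \right)} = \frac{5}{\sqrt{Z}}$ ($r{\left(Z \right)} = \frac{5}{Z} \sqrt{Z} = \frac{5}{\sqrt{Z}}$)
$Y{\left(C \right)} = 177 + C + \frac{5}{\sqrt{C}}$ ($Y{\left(C \right)} = -3 + \left(\left(180 + C\right) + \frac{5}{\sqrt{C}}\right) = -3 + \left(180 + C + \frac{5}{\sqrt{C}}\right) = 177 + C + \frac{5}{\sqrt{C}}$)
$\sqrt{Y{\left(-38 \right)} - 91067} = \sqrt{\left(177 - 38 + \frac{5}{i \sqrt{38}}\right) - 91067} = \sqrt{\left(177 - 38 + 5 \left(- \frac{i \sqrt{38}}{38}\right)\right) - 91067} = \sqrt{\left(177 - 38 - \frac{5 i \sqrt{38}}{38}\right) - 91067} = \sqrt{\left(139 - \frac{5 i \sqrt{38}}{38}\right) - 91067} = \sqrt{-90928 - \frac{5 i \sqrt{38}}{38}}$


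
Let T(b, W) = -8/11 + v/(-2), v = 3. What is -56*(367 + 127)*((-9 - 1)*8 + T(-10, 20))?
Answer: 25022088/11 ≈ 2.2747e+6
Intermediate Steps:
T(b, W) = -49/22 (T(b, W) = -8/11 + 3/(-2) = -8*1/11 + 3*(-1/2) = -8/11 - 3/2 = -49/22)
-56*(367 + 127)*((-9 - 1)*8 + T(-10, 20)) = -56*(367 + 127)*((-9 - 1)*8 - 49/22) = -27664*(-10*8 - 49/22) = -27664*(-80 - 49/22) = -27664*(-1809)/22 = -56*(-446823/11) = 25022088/11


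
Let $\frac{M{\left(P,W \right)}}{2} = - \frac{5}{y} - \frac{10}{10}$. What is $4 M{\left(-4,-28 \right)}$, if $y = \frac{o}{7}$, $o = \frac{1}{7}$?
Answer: $-1968$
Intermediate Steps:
$o = \frac{1}{7} \approx 0.14286$
$y = \frac{1}{49}$ ($y = \frac{1}{7 \cdot 7} = \frac{1}{7} \cdot \frac{1}{7} = \frac{1}{49} \approx 0.020408$)
$M{\left(P,W \right)} = -492$ ($M{\left(P,W \right)} = 2 \left(- 5 \frac{1}{\frac{1}{49}} - \frac{10}{10}\right) = 2 \left(\left(-5\right) 49 - 1\right) = 2 \left(-245 - 1\right) = 2 \left(-246\right) = -492$)
$4 M{\left(-4,-28 \right)} = 4 \left(-492\right) = -1968$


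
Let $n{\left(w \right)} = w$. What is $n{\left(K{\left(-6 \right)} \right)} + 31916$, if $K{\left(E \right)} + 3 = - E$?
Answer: $31919$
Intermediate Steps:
$K{\left(E \right)} = -3 - E$
$n{\left(K{\left(-6 \right)} \right)} + 31916 = \left(-3 - -6\right) + 31916 = \left(-3 + 6\right) + 31916 = 3 + 31916 = 31919$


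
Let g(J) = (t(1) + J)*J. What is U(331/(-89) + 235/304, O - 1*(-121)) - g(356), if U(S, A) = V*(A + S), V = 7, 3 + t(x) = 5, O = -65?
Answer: -3438185099/27056 ≈ -1.2708e+5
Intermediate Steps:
t(x) = 2 (t(x) = -3 + 5 = 2)
g(J) = J*(2 + J) (g(J) = (2 + J)*J = J*(2 + J))
U(S, A) = 7*A + 7*S (U(S, A) = 7*(A + S) = 7*A + 7*S)
U(331/(-89) + 235/304, O - 1*(-121)) - g(356) = (7*(-65 - 1*(-121)) + 7*(331/(-89) + 235/304)) - 356*(2 + 356) = (7*(-65 + 121) + 7*(331*(-1/89) + 235*(1/304))) - 356*358 = (7*56 + 7*(-331/89 + 235/304)) - 1*127448 = (392 + 7*(-79709/27056)) - 127448 = (392 - 557963/27056) - 127448 = 10047989/27056 - 127448 = -3438185099/27056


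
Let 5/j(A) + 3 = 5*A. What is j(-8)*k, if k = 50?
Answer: -250/43 ≈ -5.8139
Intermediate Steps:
j(A) = 5/(-3 + 5*A)
j(-8)*k = (5/(-3 + 5*(-8)))*50 = (5/(-3 - 40))*50 = (5/(-43))*50 = (5*(-1/43))*50 = -5/43*50 = -250/43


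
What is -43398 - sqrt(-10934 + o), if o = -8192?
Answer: -43398 - I*sqrt(19126) ≈ -43398.0 - 138.3*I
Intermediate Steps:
-43398 - sqrt(-10934 + o) = -43398 - sqrt(-10934 - 8192) = -43398 - sqrt(-19126) = -43398 - I*sqrt(19126)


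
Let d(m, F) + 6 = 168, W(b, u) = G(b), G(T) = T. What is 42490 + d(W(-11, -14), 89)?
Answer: 42652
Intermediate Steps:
W(b, u) = b
d(m, F) = 162 (d(m, F) = -6 + 168 = 162)
42490 + d(W(-11, -14), 89) = 42490 + 162 = 42652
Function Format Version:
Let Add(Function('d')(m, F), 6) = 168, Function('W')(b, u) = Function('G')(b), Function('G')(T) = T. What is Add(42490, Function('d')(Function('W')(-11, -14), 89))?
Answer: 42652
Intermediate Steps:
Function('W')(b, u) = b
Function('d')(m, F) = 162 (Function('d')(m, F) = Add(-6, 168) = 162)
Add(42490, Function('d')(Function('W')(-11, -14), 89)) = Add(42490, 162) = 42652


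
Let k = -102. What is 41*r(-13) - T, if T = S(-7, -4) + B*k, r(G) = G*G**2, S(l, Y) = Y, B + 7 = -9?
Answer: -91705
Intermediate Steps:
B = -16 (B = -7 - 9 = -16)
r(G) = G**3
T = 1628 (T = -4 - 16*(-102) = -4 + 1632 = 1628)
41*r(-13) - T = 41*(-13)**3 - 1*1628 = 41*(-2197) - 1628 = -90077 - 1628 = -91705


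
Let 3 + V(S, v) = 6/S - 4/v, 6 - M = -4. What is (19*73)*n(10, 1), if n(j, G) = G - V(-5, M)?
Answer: 38836/5 ≈ 7767.2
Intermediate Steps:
M = 10 (M = 6 - 1*(-4) = 6 + 4 = 10)
V(S, v) = -3 - 4/v + 6/S (V(S, v) = -3 + (6/S - 4/v) = -3 + (-4/v + 6/S) = -3 - 4/v + 6/S)
n(j, G) = 23/5 + G (n(j, G) = G - (-3 - 4/10 + 6/(-5)) = G - (-3 - 4*1/10 + 6*(-1/5)) = G - (-3 - 2/5 - 6/5) = G - 1*(-23/5) = G + 23/5 = 23/5 + G)
(19*73)*n(10, 1) = (19*73)*(23/5 + 1) = 1387*(28/5) = 38836/5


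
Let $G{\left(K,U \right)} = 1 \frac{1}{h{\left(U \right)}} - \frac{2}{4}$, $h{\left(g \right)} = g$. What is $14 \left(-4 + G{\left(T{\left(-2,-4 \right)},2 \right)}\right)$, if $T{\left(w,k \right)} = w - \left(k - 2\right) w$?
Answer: $-56$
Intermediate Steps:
$T{\left(w,k \right)} = w - w \left(-2 + k\right)$ ($T{\left(w,k \right)} = w - \left(-2 + k\right) w = w - w \left(-2 + k\right)$)
$G{\left(K,U \right)} = - \frac{1}{2} + \frac{1}{U}$ ($G{\left(K,U \right)} = 1 \frac{1}{U} - \frac{2}{4} = \frac{1}{U} - \frac{1}{2} = - \frac{1}{2} + \frac{1}{U}$)
$14 \left(-4 + G{\left(T{\left(-2,-4 \right)},2 \right)}\right) = 14 \left(-4 + \frac{2 - 2}{2 \cdot 2}\right) = 14 \left(-4 + \frac{1}{2} \cdot \frac{1}{2} \left(2 - 2\right)\right) = 14 \left(-4 + \frac{1}{2} \cdot \frac{1}{2} \cdot 0\right) = 14 \left(-4 + 0\right) = 14 \left(-4\right) = -56$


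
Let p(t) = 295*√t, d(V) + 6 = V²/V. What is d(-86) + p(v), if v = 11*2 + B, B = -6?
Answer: 1088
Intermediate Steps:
d(V) = -6 + V (d(V) = -6 + V²/V = -6 + V)
v = 16 (v = 11*2 - 6 = 22 - 6 = 16)
d(-86) + p(v) = (-6 - 86) + 295*√16 = -92 + 295*4 = -92 + 1180 = 1088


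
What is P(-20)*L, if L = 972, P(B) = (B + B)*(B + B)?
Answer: 1555200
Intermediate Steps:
P(B) = 4*B**2 (P(B) = (2*B)*(2*B) = 4*B**2)
P(-20)*L = (4*(-20)**2)*972 = (4*400)*972 = 1600*972 = 1555200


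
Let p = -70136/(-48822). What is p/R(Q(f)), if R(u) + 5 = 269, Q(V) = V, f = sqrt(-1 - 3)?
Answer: 797/146466 ≈ 0.0054415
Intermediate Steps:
f = 2*I (f = sqrt(-4) = 2*I ≈ 2.0*I)
R(u) = 264 (R(u) = -5 + 269 = 264)
p = 35068/24411 (p = -70136*(-1/48822) = 35068/24411 ≈ 1.4366)
p/R(Q(f)) = (35068/24411)/264 = (35068/24411)*(1/264) = 797/146466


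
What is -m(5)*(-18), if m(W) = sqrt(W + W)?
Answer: 18*sqrt(10) ≈ 56.921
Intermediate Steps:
m(W) = sqrt(2)*sqrt(W) (m(W) = sqrt(2*W) = sqrt(2)*sqrt(W))
-m(5)*(-18) = -sqrt(2)*sqrt(5)*(-18) = -sqrt(10)*(-18) = 18*sqrt(10)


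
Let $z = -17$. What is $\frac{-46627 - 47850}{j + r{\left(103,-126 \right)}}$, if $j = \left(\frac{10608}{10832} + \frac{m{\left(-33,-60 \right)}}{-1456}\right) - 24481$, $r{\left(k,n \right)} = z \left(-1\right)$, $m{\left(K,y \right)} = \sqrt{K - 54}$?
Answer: $\frac{77435171796348970240}{20050363675523045387} - \frac{63047055246448 i \sqrt{87}}{581460546590168316223} \approx 3.862 - 1.0114 \cdot 10^{-6} i$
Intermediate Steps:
$m{\left(K,y \right)} = \sqrt{-54 + K}$
$r{\left(k,n \right)} = 17$ ($r{\left(k,n \right)} = \left(-17\right) \left(-1\right) = 17$)
$j = - \frac{16572974}{677} - \frac{i \sqrt{87}}{1456}$ ($j = \left(\frac{10608}{10832} + \frac{\sqrt{-54 - 33}}{-1456}\right) - 24481 = \left(10608 \cdot \frac{1}{10832} + \sqrt{-87} \left(- \frac{1}{1456}\right)\right) - 24481 = \left(\frac{663}{677} + i \sqrt{87} \left(- \frac{1}{1456}\right)\right) - 24481 = \left(\frac{663}{677} - \frac{i \sqrt{87}}{1456}\right) - 24481 = - \frac{16572974}{677} - \frac{i \sqrt{87}}{1456} \approx -24480.0 - 0.0064062 i$)
$\frac{-46627 - 47850}{j + r{\left(103,-126 \right)}} = \frac{-46627 - 47850}{\left(- \frac{16572974}{677} - \frac{i \sqrt{87}}{1456}\right) + 17} = - \frac{94477}{- \frac{16561465}{677} - \frac{i \sqrt{87}}{1456}}$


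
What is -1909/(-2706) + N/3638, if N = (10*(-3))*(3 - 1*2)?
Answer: 3431881/4922214 ≈ 0.69722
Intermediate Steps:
N = -30 (N = -30*(3 - 2) = -30*1 = -30)
-1909/(-2706) + N/3638 = -1909/(-2706) - 30/3638 = -1909*(-1/2706) - 30*1/3638 = 1909/2706 - 15/1819 = 3431881/4922214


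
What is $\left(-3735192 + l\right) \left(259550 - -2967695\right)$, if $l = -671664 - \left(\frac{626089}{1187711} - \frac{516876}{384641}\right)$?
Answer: $- \frac{928173210722785311766415}{65263192393} \approx -1.4222 \cdot 10^{13}$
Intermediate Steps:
$l = - \frac{306844184908351877}{456842346751}$ ($l = -671664 - \left(626089 \cdot \frac{1}{1187711} - \frac{516876}{384641}\right) = -671664 - \left(\frac{626089}{1187711} - \frac{516876}{384641}\right) = -671664 - - \frac{373079811787}{456842346751} = -671664 + \frac{373079811787}{456842346751} = - \frac{306844184908351877}{456842346751} \approx -6.7166 \cdot 10^{5}$)
$\left(-3735192 + l\right) \left(259550 - -2967695\right) = \left(-3735192 - \frac{306844184908351877}{456842346751}\right) \left(259550 - -2967695\right) = - \frac{2013238063753913069 \left(259550 + 2967695\right)}{456842346751} = \left(- \frac{2013238063753913069}{456842346751}\right) 3227245 = - \frac{928173210722785311766415}{65263192393}$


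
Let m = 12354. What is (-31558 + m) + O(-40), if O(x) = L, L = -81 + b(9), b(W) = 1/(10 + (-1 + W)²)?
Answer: -1427089/74 ≈ -19285.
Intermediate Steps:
L = -5993/74 (L = -81 + 1/(10 + (-1 + 9)²) = -81 + 1/(10 + 8²) = -81 + 1/(10 + 64) = -81 + 1/74 = -5993/74 ≈ -80.986)
O(x) = -5993/74
(-31558 + m) + O(-40) = (-31558 + 12354) - 5993/74 = -19204 - 5993/74 = -1427089/74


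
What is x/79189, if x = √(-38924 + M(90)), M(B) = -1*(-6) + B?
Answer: 2*I*√9707/79189 ≈ 0.0024883*I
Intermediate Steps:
M(B) = 6 + B
x = 2*I*√9707 (x = √(-38924 + (6 + 90)) = √(-38924 + 96) = √(-38828) = 2*I*√9707 ≈ 197.05*I)
x/79189 = (2*I*√9707)/79189 = (2*I*√9707)*(1/79189) = 2*I*√9707/79189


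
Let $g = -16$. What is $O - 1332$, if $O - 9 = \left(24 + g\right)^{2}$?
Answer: $-1259$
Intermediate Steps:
$O = 73$ ($O = 9 + \left(24 - 16\right)^{2} = 9 + 8^{2} = 9 + 64 = 73$)
$O - 1332 = 73 - 1332 = -1259$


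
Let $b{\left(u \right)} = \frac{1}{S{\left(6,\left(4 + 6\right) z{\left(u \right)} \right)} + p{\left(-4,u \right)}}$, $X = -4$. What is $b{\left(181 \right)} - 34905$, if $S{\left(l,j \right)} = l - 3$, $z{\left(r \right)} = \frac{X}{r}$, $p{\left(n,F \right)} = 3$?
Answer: $- \frac{209429}{6} \approx -34905.0$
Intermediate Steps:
$z{\left(r \right)} = - \frac{4}{r}$
$S{\left(l,j \right)} = -3 + l$
$b{\left(u \right)} = \frac{1}{6}$ ($b{\left(u \right)} = \frac{1}{\left(-3 + 6\right) + 3} = \frac{1}{3 + 3} = \frac{1}{6}$)
$b{\left(181 \right)} - 34905 = \frac{1}{6} - 34905 = - \frac{209429}{6}$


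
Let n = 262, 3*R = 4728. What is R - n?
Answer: 1314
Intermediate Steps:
R = 1576 (R = (⅓)*4728 = 1576)
R - n = 1576 - 1*262 = 1576 - 262 = 1314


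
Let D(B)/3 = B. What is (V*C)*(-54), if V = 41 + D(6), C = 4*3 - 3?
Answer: -28674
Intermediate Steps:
D(B) = 3*B
C = 9 (C = 12 - 3 = 9)
V = 59 (V = 41 + 3*6 = 41 + 18 = 59)
(V*C)*(-54) = (59*9)*(-54) = 531*(-54) = -28674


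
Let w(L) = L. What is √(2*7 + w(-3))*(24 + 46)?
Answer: 70*√11 ≈ 232.16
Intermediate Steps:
√(2*7 + w(-3))*(24 + 46) = √(2*7 - 3)*(24 + 46) = √(14 - 3)*70 = √11*70 = 70*√11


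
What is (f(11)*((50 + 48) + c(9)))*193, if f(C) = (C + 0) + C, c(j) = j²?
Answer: 760034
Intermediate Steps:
f(C) = 2*C (f(C) = C + C = 2*C)
(f(11)*((50 + 48) + c(9)))*193 = ((2*11)*((50 + 48) + 9²))*193 = (22*(98 + 81))*193 = (22*179)*193 = 3938*193 = 760034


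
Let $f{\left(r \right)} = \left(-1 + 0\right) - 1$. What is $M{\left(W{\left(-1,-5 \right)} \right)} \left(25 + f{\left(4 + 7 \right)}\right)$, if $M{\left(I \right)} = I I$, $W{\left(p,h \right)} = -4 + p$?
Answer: $575$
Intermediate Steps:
$M{\left(I \right)} = I^{2}$
$f{\left(r \right)} = -2$ ($f{\left(r \right)} = -1 - 1 = -2$)
$M{\left(W{\left(-1,-5 \right)} \right)} \left(25 + f{\left(4 + 7 \right)}\right) = \left(-4 - 1\right)^{2} \left(25 - 2\right) = \left(-5\right)^{2} \cdot 23 = 25 \cdot 23 = 575$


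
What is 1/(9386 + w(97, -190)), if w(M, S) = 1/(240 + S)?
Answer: 50/469301 ≈ 0.00010654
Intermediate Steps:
1/(9386 + w(97, -190)) = 1/(9386 + 1/(240 - 190)) = 1/(9386 + 1/50) = 1/(469301/50) = 50/469301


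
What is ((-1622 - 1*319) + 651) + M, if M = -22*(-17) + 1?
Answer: -915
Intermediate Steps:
M = 375 (M = 374 + 1 = 375)
((-1622 - 1*319) + 651) + M = ((-1622 - 1*319) + 651) + 375 = ((-1622 - 319) + 651) + 375 = (-1941 + 651) + 375 = -1290 + 375 = -915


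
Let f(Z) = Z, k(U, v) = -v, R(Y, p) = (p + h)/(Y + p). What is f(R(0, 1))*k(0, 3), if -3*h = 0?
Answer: -3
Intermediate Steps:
h = 0 (h = -⅓*0 = 0)
R(Y, p) = p/(Y + p) (R(Y, p) = (p + 0)/(Y + p) = p/(Y + p))
f(R(0, 1))*k(0, 3) = (1/(0 + 1))*(-1*3) = (1/1)*(-3) = (1*1)*(-3) = 1*(-3) = -3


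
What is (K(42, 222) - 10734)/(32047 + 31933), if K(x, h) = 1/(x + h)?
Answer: -80965/482592 ≈ -0.16777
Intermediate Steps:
K(x, h) = 1/(h + x)
(K(42, 222) - 10734)/(32047 + 31933) = (1/(222 + 42) - 10734)/(32047 + 31933) = (1/264 - 10734)/63980 = (1/264 - 10734)*(1/63980) = -2833775/264*1/63980 = -80965/482592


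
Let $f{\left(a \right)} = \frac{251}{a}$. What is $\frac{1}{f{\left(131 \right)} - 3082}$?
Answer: $- \frac{131}{403491} \approx -0.00032467$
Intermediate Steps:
$\frac{1}{f{\left(131 \right)} - 3082} = \frac{1}{\frac{251}{131} - 3082} = \frac{1}{- \frac{403491}{131}} = - \frac{131}{403491}$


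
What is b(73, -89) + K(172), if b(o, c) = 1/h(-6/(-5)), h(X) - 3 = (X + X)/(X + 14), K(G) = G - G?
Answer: 19/60 ≈ 0.31667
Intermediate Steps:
K(G) = 0
h(X) = 3 + 2*X/(14 + X) (h(X) = 3 + (X + X)/(X + 14) = 3 + (2*X)/(14 + X) = 3 + 2*X/(14 + X))
b(o, c) = 19/60 (b(o, c) = 1/((42 + 5*(-6/(-5)))/(14 - 6/(-5))) = 1/((42 + 5*(-6*(-1/5)))/(14 - 6*(-1/5))) = 1/((42 + 5*(6/5))/(14 + 6/5)) = 1/((42 + 6)/(76/5)) = 1/((5/76)*48) = 1/(60/19) = 19/60)
b(73, -89) + K(172) = 19/60 + 0 = 19/60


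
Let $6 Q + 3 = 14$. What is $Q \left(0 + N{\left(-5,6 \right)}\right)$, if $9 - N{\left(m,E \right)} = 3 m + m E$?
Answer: $99$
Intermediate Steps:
$Q = \frac{11}{6}$ ($Q = - \frac{1}{2} + \frac{1}{6} \cdot 14 = - \frac{1}{2} + \frac{7}{3} = \frac{11}{6} \approx 1.8333$)
$N{\left(m,E \right)} = 9 - 3 m - E m$ ($N{\left(m,E \right)} = 9 - \left(3 m + m E\right) = 9 - \left(3 m + E m\right) = 9 - 3 m - E m$)
$Q \left(0 + N{\left(-5,6 \right)}\right) = \frac{11 \left(0 - \left(-24 - 30\right)\right)}{6} = \frac{11 \left(0 + \left(9 + 15 + 30\right)\right)}{6} = \frac{11 \left(0 + 54\right)}{6} = \frac{11}{6} \cdot 54 = 99$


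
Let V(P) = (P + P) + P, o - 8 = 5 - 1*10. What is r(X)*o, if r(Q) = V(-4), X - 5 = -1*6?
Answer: -36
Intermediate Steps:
X = -1 (X = 5 - 1*6 = 5 - 6 = -1)
o = 3 (o = 8 + (5 - 1*10) = 8 + (5 - 10) = 8 - 5 = 3)
V(P) = 3*P (V(P) = 2*P + P = 3*P)
r(Q) = -12 (r(Q) = 3*(-4) = -12)
r(X)*o = -12*3 = -36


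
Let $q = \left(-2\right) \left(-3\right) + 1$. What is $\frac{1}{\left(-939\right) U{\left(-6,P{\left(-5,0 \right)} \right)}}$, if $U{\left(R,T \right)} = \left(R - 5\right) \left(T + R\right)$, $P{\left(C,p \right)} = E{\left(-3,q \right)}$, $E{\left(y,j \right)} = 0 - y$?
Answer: $- \frac{1}{30987} \approx -3.2272 \cdot 10^{-5}$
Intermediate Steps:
$q = 7$ ($q = 6 + 1 = 7$)
$E{\left(y,j \right)} = - y$
$P{\left(C,p \right)} = 3$ ($P{\left(C,p \right)} = \left(-1\right) \left(-3\right) = 3$)
$U{\left(R,T \right)} = \left(-5 + R\right) \left(R + T\right)$
$\frac{1}{\left(-939\right) U{\left(-6,P{\left(-5,0 \right)} \right)}} = \frac{1}{\left(-939\right) \left(\left(-6\right)^{2} - -30 - 15 - 18\right)} = - \frac{1}{939 \left(36 + 30 - 15 - 18\right)} = - \frac{1}{939 \cdot 33} = \left(- \frac{1}{939}\right) \frac{1}{33} = - \frac{1}{30987}$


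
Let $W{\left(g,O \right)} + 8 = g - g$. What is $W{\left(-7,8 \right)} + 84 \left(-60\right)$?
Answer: $-5048$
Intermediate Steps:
$W{\left(g,O \right)} = -8$ ($W{\left(g,O \right)} = -8 + \left(g - g\right) = -8 + 0 = -8$)
$W{\left(-7,8 \right)} + 84 \left(-60\right) = -8 + 84 \left(-60\right) = -8 - 5040 = -5048$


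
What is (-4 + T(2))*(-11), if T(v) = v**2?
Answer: 0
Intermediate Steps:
(-4 + T(2))*(-11) = (-4 + 2**2)*(-11) = (-4 + 4)*(-11) = 0*(-11) = 0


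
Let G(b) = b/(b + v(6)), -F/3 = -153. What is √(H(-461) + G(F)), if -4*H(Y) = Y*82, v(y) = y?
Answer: √908287910/310 ≈ 97.219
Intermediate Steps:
F = 459 (F = -3*(-153) = 459)
H(Y) = -41*Y/2 (H(Y) = -Y*82/4 = -41*Y/2)
G(b) = b/(6 + b) (G(b) = b/(b + 6) = b/(6 + b))
√(H(-461) + G(F)) = √(-41/2*(-461) + 459/(6 + 459)) = √(18901/2 + 459/465) = √(18901/2 + 459*(1/465)) = √(18901/2 + 153/155) = √(2929961/310) = √908287910/310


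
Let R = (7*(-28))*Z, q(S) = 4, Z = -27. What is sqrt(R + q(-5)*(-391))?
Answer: 4*sqrt(233) ≈ 61.057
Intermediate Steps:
R = 5292 (R = (7*(-28))*(-27) = -196*(-27) = 5292)
sqrt(R + q(-5)*(-391)) = sqrt(5292 + 4*(-391)) = sqrt(5292 - 1564) = sqrt(3728) = 4*sqrt(233)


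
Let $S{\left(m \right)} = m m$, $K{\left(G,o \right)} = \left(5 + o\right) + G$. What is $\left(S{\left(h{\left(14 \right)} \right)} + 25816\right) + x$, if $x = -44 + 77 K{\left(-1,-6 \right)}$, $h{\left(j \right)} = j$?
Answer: $25814$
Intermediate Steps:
$K{\left(G,o \right)} = 5 + G + o$
$S{\left(m \right)} = m^{2}$
$x = -198$ ($x = -44 + 77 \left(5 - 1 - 6\right) = -44 + 77 \left(-2\right) = -44 - 154 = -198$)
$\left(S{\left(h{\left(14 \right)} \right)} + 25816\right) + x = \left(14^{2} + 25816\right) - 198 = \left(196 + 25816\right) - 198 = 26012 - 198 = 25814$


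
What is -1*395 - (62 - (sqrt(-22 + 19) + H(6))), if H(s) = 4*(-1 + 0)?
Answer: -461 + I*sqrt(3) ≈ -461.0 + 1.732*I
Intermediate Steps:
H(s) = -4 (H(s) = 4*(-1) = -4)
-1*395 - (62 - (sqrt(-22 + 19) + H(6))) = -1*395 - (62 - (sqrt(-22 + 19) - 4)) = -395 - (62 - (sqrt(-3) - 4)) = -395 - (62 - (I*sqrt(3) - 4)) = -395 - (62 - (-4 + I*sqrt(3))) = -395 - (62 + (4 - I*sqrt(3))) = -395 - (66 - I*sqrt(3)) = -395 + (-66 + I*sqrt(3)) = -461 + I*sqrt(3)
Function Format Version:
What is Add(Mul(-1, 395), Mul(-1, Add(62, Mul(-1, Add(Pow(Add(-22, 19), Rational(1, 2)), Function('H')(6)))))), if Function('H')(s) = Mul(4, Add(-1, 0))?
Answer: Add(-461, Mul(I, Pow(3, Rational(1, 2)))) ≈ Add(-461.00, Mul(1.7320, I))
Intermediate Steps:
Function('H')(s) = -4 (Function('H')(s) = Mul(4, -1) = -4)
Add(Mul(-1, 395), Mul(-1, Add(62, Mul(-1, Add(Pow(Add(-22, 19), Rational(1, 2)), Function('H')(6)))))) = Add(Mul(-1, 395), Mul(-1, Add(62, Mul(-1, Add(Pow(Add(-22, 19), Rational(1, 2)), -4))))) = Add(-395, Mul(-1, Add(62, Mul(-1, Add(Pow(-3, Rational(1, 2)), -4))))) = Add(-395, Mul(-1, Add(62, Mul(-1, Add(Mul(I, Pow(3, Rational(1, 2))), -4))))) = Add(-395, Mul(-1, Add(62, Mul(-1, Add(-4, Mul(I, Pow(3, Rational(1, 2)))))))) = Add(-395, Mul(-1, Add(62, Add(4, Mul(-1, I, Pow(3, Rational(1, 2))))))) = Add(-395, Mul(-1, Add(66, Mul(-1, I, Pow(3, Rational(1, 2)))))) = Add(-395, Add(-66, Mul(I, Pow(3, Rational(1, 2))))) = Add(-461, Mul(I, Pow(3, Rational(1, 2))))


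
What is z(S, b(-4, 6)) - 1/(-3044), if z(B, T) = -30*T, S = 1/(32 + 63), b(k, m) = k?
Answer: 365281/3044 ≈ 120.00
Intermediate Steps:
S = 1/95 ≈ 0.010526
z(S, b(-4, 6)) - 1/(-3044) = -30*(-4) - 1/(-3044) = 120 - 1*(-1/3044) = 120 + 1/3044 = 365281/3044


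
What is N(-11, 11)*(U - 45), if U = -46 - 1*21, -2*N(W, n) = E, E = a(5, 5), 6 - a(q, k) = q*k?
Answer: -1064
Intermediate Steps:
a(q, k) = 6 - k*q (a(q, k) = 6 - q*k = 6 - k*q)
E = -19 (E = 6 - 1*5*5 = 6 - 25 = -19)
N(W, n) = 19/2 (N(W, n) = -½*(-19) = 19/2)
U = -67 (U = -46 - 21 = -67)
N(-11, 11)*(U - 45) = 19*(-67 - 45)/2 = (19/2)*(-112) = -1064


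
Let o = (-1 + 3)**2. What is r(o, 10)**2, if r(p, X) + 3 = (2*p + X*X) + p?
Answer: 11881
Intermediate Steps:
o = 4 (o = 2**2 = 4)
r(p, X) = -3 + X**2 + 3*p (r(p, X) = -3 + ((2*p + X*X) + p) = -3 + ((2*p + X**2) + p) = -3 + ((X**2 + 2*p) + p) = -3 + (X**2 + 3*p) = -3 + X**2 + 3*p)
r(o, 10)**2 = (-3 + 10**2 + 3*4)**2 = (-3 + 100 + 12)**2 = 109**2 = 11881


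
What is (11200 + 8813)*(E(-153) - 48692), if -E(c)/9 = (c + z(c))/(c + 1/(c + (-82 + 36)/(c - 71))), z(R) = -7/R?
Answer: -43384552917129270/44512817 ≈ -9.7465e+8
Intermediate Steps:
E(c) = -9*(c - 7/c)/(c + 1/(c - 46/(-71 + c))) (E(c) = -9*(c - 7/c)/(c + 1/(c + (-82 + 36)/(c - 71))) = -9*(c - 7/c)/(c + 1/(c - 46/(-71 + c))))
(11200 + 8813)*(E(-153) - 48692) = (11200 + 8813)*(9*(322 - 1*(-153)*(-497 - 1*(-153)³ + 53*(-153) + 71*(-153)²))/(-153*(71 - 1*(-153)³ + 45*(-153) + 71*(-153)²)) - 48692) = 20013*(9*(-1/153)*(322 - 1*(-153)*(-497 - 1*(-3581577) - 8109 + 71*23409))/(71 - 1*(-3581577) - 6885 + 71*23409) - 48692) = 20013*(9*(-1/153)*(322 - 1*(-153)*(-497 + 3581577 - 8109 + 1662039))/(71 + 3581577 - 6885 + 1662039) - 48692) = 20013*(9*(-1/153)*(322 - 1*(-153)*5235010)/5236802 - 48692) = 20013*(9*(-1/153)*(1/5236802)*(322 + 800956530) - 48692) = 20013*(9*(-1/153)*(1/5236802)*800956852 - 48692) = 20013*(-400478426/44512817 - 48692) = 20013*(-2167818563790/44512817) = -43384552917129270/44512817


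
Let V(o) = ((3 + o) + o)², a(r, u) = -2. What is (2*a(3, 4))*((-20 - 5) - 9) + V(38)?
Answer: 6377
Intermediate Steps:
V(o) = (3 + 2*o)²
(2*a(3, 4))*((-20 - 5) - 9) + V(38) = (2*(-2))*((-20 - 5) - 9) + (3 + 2*38)² = -4*(-25 - 9) + (3 + 76)² = -4*(-34) + 79² = 136 + 6241 = 6377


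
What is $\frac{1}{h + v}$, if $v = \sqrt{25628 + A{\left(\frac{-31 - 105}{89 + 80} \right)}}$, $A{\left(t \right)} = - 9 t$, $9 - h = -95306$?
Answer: $\frac{16108235}{1535352086669} - \frac{26 \sqrt{1083089}}{1535352086669} \approx 1.0474 \cdot 10^{-5}$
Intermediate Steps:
$h = 95315$ ($h = 9 - -95306 = 9 + 95306 = 95315$)
$v = \frac{2 \sqrt{1083089}}{13}$ ($v = \sqrt{25628 - 9 \frac{-31 - 105}{89 + 80}} = \sqrt{25628 - 9 \left(- \frac{136}{169}\right)} = \sqrt{25628 - 9 \left(\left(-136\right) \frac{1}{169}\right)} = \sqrt{25628 - - \frac{1224}{169}} = \sqrt{25628 + \frac{1224}{169}} = \sqrt{\frac{4332356}{169}} = \frac{2 \sqrt{1083089}}{13} \approx 160.11$)
$\frac{1}{h + v} = \frac{1}{95315 + \frac{2 \sqrt{1083089}}{13}}$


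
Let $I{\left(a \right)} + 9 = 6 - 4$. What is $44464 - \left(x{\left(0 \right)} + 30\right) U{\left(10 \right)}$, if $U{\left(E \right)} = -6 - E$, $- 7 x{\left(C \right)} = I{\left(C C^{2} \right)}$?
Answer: $44960$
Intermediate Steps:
$I{\left(a \right)} = -7$ ($I{\left(a \right)} = -9 + \left(6 - 4\right) = -9 + 2 = -7$)
$x{\left(C \right)} = 1$ ($x{\left(C \right)} = \left(- \frac{1}{7}\right) \left(-7\right) = 1$)
$44464 - \left(x{\left(0 \right)} + 30\right) U{\left(10 \right)} = 44464 - \left(1 + 30\right) \left(-6 - 10\right) = 44464 - 31 \left(-6 - 10\right) = 44464 - 31 \left(-16\right) = 44464 - -496 = 44464 + 496 = 44960$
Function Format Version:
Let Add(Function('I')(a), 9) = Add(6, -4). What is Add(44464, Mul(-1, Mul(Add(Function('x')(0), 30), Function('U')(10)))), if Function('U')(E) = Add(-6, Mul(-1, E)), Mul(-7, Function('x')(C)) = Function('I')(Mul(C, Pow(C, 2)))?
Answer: 44960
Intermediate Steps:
Function('I')(a) = -7 (Function('I')(a) = Add(-9, Add(6, -4)) = Add(-9, 2) = -7)
Function('x')(C) = 1 (Function('x')(C) = Mul(Rational(-1, 7), -7) = 1)
Add(44464, Mul(-1, Mul(Add(Function('x')(0), 30), Function('U')(10)))) = Add(44464, Mul(-1, Mul(Add(1, 30), Add(-6, Mul(-1, 10))))) = Add(44464, Mul(-1, Mul(31, Add(-6, -10)))) = Add(44464, Mul(-1, Mul(31, -16))) = Add(44464, Mul(-1, -496)) = Add(44464, 496) = 44960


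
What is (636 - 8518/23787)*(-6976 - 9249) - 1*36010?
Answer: -246178797020/23787 ≈ -1.0349e+7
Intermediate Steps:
(636 - 8518/23787)*(-6976 - 9249) - 1*36010 = (636 - 8518*1/23787)*(-16225) - 36010 = (636 - 8518/23787)*(-16225) - 36010 = (15120014/23787)*(-16225) - 36010 = -245322227150/23787 - 36010 = -246178797020/23787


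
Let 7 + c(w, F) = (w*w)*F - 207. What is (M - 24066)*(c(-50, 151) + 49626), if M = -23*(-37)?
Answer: -9910762080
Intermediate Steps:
M = 851
c(w, F) = -214 + F*w**2 (c(w, F) = -7 + ((w*w)*F - 207) = -7 + (w**2*F - 207) = -7 + (F*w**2 - 207) = -7 + (-207 + F*w**2) = -214 + F*w**2)
(M - 24066)*(c(-50, 151) + 49626) = (851 - 24066)*((-214 + 151*(-50)**2) + 49626) = -23215*((-214 + 151*2500) + 49626) = -23215*((-214 + 377500) + 49626) = -23215*(377286 + 49626) = -23215*426912 = -9910762080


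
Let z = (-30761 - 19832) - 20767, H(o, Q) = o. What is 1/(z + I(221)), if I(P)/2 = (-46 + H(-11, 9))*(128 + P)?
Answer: -1/111146 ≈ -8.9972e-6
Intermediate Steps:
I(P) = -14592 - 114*P (I(P) = 2*((-46 - 11)*(128 + P)) = 2*(-57*(128 + P)) = 2*(-7296 - 57*P) = -14592 - 114*P)
z = -71360 (z = -50593 - 20767 = -71360)
1/(z + I(221)) = 1/(-71360 + (-14592 - 114*221)) = 1/(-71360 + (-14592 - 25194)) = 1/(-71360 - 39786) = 1/(-111146) = -1/111146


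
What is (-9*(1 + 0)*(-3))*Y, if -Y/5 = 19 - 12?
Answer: -945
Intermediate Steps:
Y = -35 (Y = -5*(19 - 12) = -5*7 = -35)
(-9*(1 + 0)*(-3))*Y = -9*(1 + 0)*(-3)*(-35) = -9*(-3)*(-35) = 27*(-35) = -945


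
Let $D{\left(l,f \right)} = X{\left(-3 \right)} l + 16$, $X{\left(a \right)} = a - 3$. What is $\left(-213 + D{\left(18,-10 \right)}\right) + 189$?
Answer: $-116$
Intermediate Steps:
$X{\left(a \right)} = -3 + a$
$D{\left(l,f \right)} = 16 - 6 l$ ($D{\left(l,f \right)} = \left(-3 - 3\right) l + 16 = - 6 l + 16 = 16 - 6 l$)
$\left(-213 + D{\left(18,-10 \right)}\right) + 189 = \left(-213 + \left(16 - 108\right)\right) + 189 = \left(-213 - 92\right) + 189 = -305 + 189 = -116$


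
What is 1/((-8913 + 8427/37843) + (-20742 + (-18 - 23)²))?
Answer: -37843/1058611655 ≈ -3.5748e-5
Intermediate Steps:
1/((-8913 + 8427/37843) + (-20742 + (-18 - 23)²)) = 1/((-8913 + 8427*(1/37843)) + (-20742 + (-41)²)) = 1/((-8913 + 8427/37843) + (-20742 + 1681)) = 1/(-337286232/37843 - 19061) = 1/(-1058611655/37843) = -37843/1058611655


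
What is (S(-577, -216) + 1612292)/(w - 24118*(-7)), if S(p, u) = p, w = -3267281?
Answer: -322343/619691 ≈ -0.52017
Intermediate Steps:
(S(-577, -216) + 1612292)/(w - 24118*(-7)) = (-577 + 1612292)/(-3267281 - 24118*(-7)) = 1611715/(-3267281 + 168826) = 1611715/(-3098455) = 1611715*(-1/3098455) = -322343/619691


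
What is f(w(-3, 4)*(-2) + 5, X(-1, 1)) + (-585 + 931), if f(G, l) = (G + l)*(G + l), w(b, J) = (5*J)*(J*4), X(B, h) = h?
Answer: 402302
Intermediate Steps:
w(b, J) = 20*J² (w(b, J) = (5*J)*(4*J) = 20*J²)
f(G, l) = (G + l)²
f(w(-3, 4)*(-2) + 5, X(-1, 1)) + (-585 + 931) = (((20*4²)*(-2) + 5) + 1)² + (-585 + 931) = (((20*16)*(-2) + 5) + 1)² + 346 = ((320*(-2) + 5) + 1)² + 346 = ((-640 + 5) + 1)² + 346 = (-635 + 1)² + 346 = (-634)² + 346 = 401956 + 346 = 402302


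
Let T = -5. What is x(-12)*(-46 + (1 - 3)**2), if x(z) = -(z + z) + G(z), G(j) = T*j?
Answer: -3528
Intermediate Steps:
G(j) = -5*j
x(z) = -7*z (x(z) = -(z + z) - 5*z = -2*z - 5*z = -7*z)
x(-12)*(-46 + (1 - 3)**2) = (-7*(-12))*(-46 + (1 - 3)**2) = 84*(-46 + (-2)**2) = 84*(-46 + 4) = 84*(-42) = -3528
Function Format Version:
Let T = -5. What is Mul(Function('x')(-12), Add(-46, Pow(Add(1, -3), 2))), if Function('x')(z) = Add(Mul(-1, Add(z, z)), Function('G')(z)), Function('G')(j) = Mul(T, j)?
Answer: -3528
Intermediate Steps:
Function('G')(j) = Mul(-5, j)
Function('x')(z) = Mul(-7, z) (Function('x')(z) = Add(Mul(-1, Add(z, z)), Mul(-5, z)) = Add(Mul(-1, Mul(2, z)), Mul(-5, z)) = Add(Mul(-2, z), Mul(-5, z)) = Mul(-7, z))
Mul(Function('x')(-12), Add(-46, Pow(Add(1, -3), 2))) = Mul(Mul(-7, -12), Add(-46, Pow(Add(1, -3), 2))) = Mul(84, Add(-46, Pow(-2, 2))) = Mul(84, Add(-46, 4)) = Mul(84, -42) = -3528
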